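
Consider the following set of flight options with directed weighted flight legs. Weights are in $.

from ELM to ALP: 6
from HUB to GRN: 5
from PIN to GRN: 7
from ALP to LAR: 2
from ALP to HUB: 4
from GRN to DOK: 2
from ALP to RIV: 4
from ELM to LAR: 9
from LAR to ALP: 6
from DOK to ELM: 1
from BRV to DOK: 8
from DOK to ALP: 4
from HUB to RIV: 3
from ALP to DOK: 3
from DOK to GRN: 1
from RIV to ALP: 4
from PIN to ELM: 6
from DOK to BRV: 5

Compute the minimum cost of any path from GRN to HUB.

$10

Running Dijkstra from GRN:
GRN: 0
DOK: 2  (via GRN)
ELM: 3  (via DOK)
ALP: 6  (via DOK)
BRV: 7  (via DOK)
LAR: 8  (via ALP)
RIV: 10  (via ALP)
HUB: 10  (via ALP)
Shortest route: GRN–DOK–ALP–HUB = $10.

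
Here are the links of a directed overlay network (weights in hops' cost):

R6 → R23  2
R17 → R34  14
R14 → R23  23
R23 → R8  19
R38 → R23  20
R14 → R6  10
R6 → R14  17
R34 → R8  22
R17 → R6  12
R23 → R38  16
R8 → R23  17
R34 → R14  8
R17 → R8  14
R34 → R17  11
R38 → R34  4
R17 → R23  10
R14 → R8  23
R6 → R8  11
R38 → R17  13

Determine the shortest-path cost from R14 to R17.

Shortest distances from R14:
R14: 0
R6: 10  (via R14)
R23: 12  (via R6)
R8: 21  (via R6)
R38: 28  (via R23)
R34: 32  (via R38)
R17: 41  (via R38)
Shortest route: R14 → R6 → R23 → R38 → R17 = 41 hops' cost.

41 hops' cost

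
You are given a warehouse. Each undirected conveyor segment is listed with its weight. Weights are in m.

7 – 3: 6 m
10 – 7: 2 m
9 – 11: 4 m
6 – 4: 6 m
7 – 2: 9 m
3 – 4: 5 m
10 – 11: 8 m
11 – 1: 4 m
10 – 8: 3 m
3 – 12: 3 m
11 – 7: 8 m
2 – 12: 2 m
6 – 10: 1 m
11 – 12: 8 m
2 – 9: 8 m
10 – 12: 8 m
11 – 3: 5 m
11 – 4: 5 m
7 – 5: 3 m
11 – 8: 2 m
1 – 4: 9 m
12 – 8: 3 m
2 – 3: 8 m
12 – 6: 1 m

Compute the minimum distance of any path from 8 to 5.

8 m

Running Dijkstra from 8:
8: 0
11: 2  (via 8)
10: 3  (via 8)
12: 3  (via 8)
6: 4  (via 10)
2: 5  (via 12)
7: 5  (via 10)
1: 6  (via 11)
3: 6  (via 12)
9: 6  (via 11)
4: 7  (via 11)
5: 8  (via 7)
Shortest route: 8–10–7–5 = 8 m.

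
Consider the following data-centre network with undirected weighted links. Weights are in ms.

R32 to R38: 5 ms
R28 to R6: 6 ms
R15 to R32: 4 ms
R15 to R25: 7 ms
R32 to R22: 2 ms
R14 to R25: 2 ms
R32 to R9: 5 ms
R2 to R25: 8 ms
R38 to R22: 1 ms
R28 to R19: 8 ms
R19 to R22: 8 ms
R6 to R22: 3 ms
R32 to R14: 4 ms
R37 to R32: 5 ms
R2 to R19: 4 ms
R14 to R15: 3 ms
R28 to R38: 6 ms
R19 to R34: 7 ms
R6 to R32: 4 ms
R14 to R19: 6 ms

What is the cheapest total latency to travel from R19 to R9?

Candidate routes:
R19–R14–R15–R32–R9: 6+3+4+5 = 18
R19–R14–R32–R9: 6+4+5 = 15
Cheapest is R19–R14–R32–R9 at 15 ms.

15 ms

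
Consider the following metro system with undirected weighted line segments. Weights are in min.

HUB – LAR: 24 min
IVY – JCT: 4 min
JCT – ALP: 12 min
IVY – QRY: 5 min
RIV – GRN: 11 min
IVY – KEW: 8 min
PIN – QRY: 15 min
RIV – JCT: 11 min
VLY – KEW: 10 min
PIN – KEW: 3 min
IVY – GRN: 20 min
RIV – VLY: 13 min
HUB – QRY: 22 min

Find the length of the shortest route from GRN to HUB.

47 min

Candidate routes:
GRN–IVY–QRY–HUB: 20+5+22 = 47
GRN–RIV–JCT–IVY–QRY–HUB: 11+11+4+5+22 = 53
The minimum is 47 min via GRN–IVY–QRY–HUB.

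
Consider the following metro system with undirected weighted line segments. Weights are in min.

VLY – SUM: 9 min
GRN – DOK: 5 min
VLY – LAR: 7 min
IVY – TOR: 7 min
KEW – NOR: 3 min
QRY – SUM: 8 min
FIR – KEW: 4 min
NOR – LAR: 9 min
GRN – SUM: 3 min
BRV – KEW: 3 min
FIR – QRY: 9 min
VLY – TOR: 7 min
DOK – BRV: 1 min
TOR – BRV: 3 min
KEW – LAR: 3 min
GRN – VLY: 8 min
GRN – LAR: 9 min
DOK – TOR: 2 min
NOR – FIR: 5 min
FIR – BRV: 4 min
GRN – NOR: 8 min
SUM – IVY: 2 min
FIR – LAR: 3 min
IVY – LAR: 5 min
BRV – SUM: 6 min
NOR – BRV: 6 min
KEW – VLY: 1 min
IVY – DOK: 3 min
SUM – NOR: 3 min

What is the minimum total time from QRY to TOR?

Enumerating some paths:
QRY–FIR–BRV–TOR: 9+4+3 = 16
QRY–SUM–IVY–DOK–TOR: 8+2+3+2 = 15
QRY–FIR–BRV–DOK–TOR: 9+4+1+2 = 16
Cheapest is QRY–SUM–IVY–DOK–TOR at 15 min.

15 min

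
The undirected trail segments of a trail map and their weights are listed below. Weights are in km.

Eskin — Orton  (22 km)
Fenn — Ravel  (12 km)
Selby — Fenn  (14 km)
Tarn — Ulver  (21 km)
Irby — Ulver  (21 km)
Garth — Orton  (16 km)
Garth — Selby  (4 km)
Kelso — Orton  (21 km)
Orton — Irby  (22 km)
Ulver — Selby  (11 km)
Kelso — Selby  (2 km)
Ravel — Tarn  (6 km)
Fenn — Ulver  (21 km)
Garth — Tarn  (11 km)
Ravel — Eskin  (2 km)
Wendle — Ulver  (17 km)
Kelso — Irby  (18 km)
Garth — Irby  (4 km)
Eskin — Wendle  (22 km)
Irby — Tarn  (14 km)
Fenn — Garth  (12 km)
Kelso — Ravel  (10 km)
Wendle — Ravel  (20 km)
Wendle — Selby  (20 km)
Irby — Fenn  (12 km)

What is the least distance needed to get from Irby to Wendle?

Running Dijkstra from Irby:
Irby: 0
Garth: 4  (via Irby)
Selby: 8  (via Garth)
Kelso: 10  (via Selby)
Fenn: 12  (via Irby)
Tarn: 14  (via Irby)
Ulver: 19  (via Selby)
Ravel: 20  (via Kelso)
Orton: 20  (via Garth)
Eskin: 22  (via Ravel)
Wendle: 28  (via Selby)
Shortest route: Irby → Garth → Selby → Wendle = 28 km.

28 km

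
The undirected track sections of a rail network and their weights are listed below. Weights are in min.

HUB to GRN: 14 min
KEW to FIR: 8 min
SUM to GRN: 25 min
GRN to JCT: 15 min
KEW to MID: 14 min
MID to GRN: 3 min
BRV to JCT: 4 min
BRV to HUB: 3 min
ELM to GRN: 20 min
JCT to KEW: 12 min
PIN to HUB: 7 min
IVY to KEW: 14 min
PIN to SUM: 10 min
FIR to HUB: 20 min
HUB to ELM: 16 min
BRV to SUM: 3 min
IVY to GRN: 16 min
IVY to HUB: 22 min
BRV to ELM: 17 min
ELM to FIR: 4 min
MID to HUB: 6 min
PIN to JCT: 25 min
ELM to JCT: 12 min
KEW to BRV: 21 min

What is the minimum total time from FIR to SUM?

23 min

Running Dijkstra from FIR:
FIR: 0
ELM: 4  (via FIR)
KEW: 8  (via FIR)
JCT: 16  (via ELM)
BRV: 20  (via JCT)
HUB: 20  (via FIR)
MID: 22  (via KEW)
IVY: 22  (via KEW)
SUM: 23  (via BRV)
Shortest route: FIR–ELM–JCT–BRV–SUM = 23 min.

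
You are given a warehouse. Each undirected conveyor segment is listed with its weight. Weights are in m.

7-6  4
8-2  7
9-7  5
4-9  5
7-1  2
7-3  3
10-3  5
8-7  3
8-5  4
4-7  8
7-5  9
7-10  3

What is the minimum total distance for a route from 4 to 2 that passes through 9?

Best 4 to 9: 4–9 costing 5
Shortest 9→2: 9–7–8–2 = 15
Total via 9: 5 + 15 = 20 m.

20 m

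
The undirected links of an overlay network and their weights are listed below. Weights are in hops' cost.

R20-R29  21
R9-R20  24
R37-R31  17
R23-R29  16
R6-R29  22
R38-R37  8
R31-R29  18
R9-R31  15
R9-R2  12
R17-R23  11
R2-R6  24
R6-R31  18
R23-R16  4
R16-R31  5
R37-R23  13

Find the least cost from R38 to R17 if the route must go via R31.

Best R38 to R31: R38 → R37 → R31 costing 25
Best R31 to R17: R31 → R16 → R23 → R17 costing 20
Total via R31: 25 + 20 = 45 hops' cost.

45 hops' cost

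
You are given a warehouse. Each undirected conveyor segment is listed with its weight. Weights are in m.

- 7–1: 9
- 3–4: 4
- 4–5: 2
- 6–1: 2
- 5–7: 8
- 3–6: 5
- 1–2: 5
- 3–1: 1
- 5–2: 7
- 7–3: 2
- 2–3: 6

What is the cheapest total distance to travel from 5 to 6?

9 m

Shortest distances from 5:
5: 0
4: 2  (via 5)
3: 6  (via 4)
1: 7  (via 3)
2: 7  (via 5)
7: 8  (via 5)
6: 9  (via 1)
Shortest route: 5–4–3–1–6 = 9 m.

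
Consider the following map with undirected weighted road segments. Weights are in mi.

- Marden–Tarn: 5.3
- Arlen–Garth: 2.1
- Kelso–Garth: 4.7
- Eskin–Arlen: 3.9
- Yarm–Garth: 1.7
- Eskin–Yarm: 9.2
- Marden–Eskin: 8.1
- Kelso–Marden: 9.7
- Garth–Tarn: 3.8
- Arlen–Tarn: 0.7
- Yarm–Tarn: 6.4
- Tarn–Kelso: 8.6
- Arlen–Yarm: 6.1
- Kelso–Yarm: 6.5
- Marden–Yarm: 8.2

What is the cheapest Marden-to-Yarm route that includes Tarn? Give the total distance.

Best Marden to Tarn: Marden → Tarn costing 5.3
Best Tarn to Yarm: Tarn → Arlen → Garth → Yarm costing 4.5
Total via Tarn: 5.3 + 4.5 = 9.8 mi.

9.8 mi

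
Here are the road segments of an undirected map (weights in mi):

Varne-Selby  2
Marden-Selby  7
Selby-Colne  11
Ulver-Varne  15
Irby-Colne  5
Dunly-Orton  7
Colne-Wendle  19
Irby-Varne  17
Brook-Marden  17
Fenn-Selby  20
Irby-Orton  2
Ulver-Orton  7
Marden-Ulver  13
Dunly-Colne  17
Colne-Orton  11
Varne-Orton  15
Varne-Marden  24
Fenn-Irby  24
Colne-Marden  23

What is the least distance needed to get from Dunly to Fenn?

Running Dijkstra from Dunly:
Dunly: 0
Orton: 7  (via Dunly)
Irby: 9  (via Orton)
Colne: 14  (via Irby)
Ulver: 14  (via Orton)
Varne: 22  (via Orton)
Selby: 24  (via Varne)
Marden: 27  (via Ulver)
Wendle: 33  (via Colne)
Fenn: 33  (via Irby)
Shortest route: Dunly–Orton–Irby–Fenn = 33 mi.

33 mi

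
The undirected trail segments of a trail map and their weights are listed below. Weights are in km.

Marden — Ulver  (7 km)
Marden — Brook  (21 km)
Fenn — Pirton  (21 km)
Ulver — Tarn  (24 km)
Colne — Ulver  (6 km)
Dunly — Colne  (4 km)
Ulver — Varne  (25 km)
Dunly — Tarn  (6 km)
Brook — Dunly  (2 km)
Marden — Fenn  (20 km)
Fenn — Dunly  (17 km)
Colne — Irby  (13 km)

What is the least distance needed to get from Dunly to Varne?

35 km

Running Dijkstra from Dunly:
Dunly: 0
Brook: 2  (via Dunly)
Colne: 4  (via Dunly)
Tarn: 6  (via Dunly)
Ulver: 10  (via Colne)
Marden: 17  (via Ulver)
Fenn: 17  (via Dunly)
Irby: 17  (via Colne)
Varne: 35  (via Ulver)
Shortest route: Dunly → Colne → Ulver → Varne = 35 km.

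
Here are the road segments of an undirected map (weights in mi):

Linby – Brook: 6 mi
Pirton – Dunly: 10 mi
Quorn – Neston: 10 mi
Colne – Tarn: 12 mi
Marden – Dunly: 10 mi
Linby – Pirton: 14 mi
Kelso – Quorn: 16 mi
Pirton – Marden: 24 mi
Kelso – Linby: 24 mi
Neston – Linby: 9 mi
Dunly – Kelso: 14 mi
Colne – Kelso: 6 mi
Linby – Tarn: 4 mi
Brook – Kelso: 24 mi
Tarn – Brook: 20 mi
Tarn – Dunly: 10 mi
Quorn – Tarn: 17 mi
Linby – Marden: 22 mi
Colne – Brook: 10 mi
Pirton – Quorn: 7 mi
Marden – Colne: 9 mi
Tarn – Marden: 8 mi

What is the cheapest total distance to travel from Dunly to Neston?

23 mi

Enumerating some paths:
Dunly–Pirton–Linby–Neston: 10+14+9 = 33
Dunly–Pirton–Quorn–Neston: 10+7+10 = 27
Dunly–Tarn–Linby–Neston: 10+4+9 = 23
Dunly–Marden–Tarn–Linby–Neston: 10+8+4+9 = 31
The minimum is 23 mi via Dunly–Tarn–Linby–Neston.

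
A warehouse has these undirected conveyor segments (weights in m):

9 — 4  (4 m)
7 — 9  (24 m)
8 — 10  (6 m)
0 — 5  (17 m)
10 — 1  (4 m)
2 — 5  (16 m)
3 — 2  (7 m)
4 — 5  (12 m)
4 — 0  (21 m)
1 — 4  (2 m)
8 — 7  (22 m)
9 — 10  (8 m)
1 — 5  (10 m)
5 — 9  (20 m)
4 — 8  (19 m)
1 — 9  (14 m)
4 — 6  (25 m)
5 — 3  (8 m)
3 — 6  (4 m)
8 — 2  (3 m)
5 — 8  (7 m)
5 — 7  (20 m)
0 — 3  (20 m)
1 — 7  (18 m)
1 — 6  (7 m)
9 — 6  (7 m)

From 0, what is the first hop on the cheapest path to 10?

Candidate routes:
0 - 4 - 9 - 10: 21+4+8 = 33
0 - 4 - 1 - 10: 21+2+4 = 27
0 - 5 - 8 - 10: 17+7+6 = 30
0 - 5 - 1 - 10: 17+10+4 = 31
The minimum is 27 m via 0 - 4 - 1 - 10.
So from 0 the first move is to 4.

4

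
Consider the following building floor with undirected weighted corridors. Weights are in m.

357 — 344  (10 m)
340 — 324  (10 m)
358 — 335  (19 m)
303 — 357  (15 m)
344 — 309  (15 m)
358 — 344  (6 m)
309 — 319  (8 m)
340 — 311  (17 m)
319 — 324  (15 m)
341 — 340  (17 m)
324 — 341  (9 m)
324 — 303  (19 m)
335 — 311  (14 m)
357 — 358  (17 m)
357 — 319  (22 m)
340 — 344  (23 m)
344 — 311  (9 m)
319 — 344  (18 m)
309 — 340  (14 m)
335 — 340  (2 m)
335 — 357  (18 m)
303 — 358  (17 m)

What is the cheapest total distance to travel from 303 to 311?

32 m

Shortest distances from 303:
303: 0
357: 15  (via 303)
358: 17  (via 303)
324: 19  (via 303)
344: 23  (via 358)
341: 28  (via 324)
340: 29  (via 324)
335: 31  (via 340)
311: 32  (via 344)
Shortest route: 303 → 358 → 344 → 311 = 32 m.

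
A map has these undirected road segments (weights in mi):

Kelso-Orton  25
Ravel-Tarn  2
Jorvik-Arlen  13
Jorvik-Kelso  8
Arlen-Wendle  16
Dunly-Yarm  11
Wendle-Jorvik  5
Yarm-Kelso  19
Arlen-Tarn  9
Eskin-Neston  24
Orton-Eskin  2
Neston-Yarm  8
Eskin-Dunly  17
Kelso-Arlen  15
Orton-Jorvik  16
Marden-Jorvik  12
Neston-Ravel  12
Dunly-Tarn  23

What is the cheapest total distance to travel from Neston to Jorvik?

35 mi

Enumerating some paths:
Neston–Ravel–Tarn–Arlen–Jorvik: 12+2+9+13 = 36
Neston–Eskin–Orton–Jorvik: 24+2+16 = 42
Neston–Ravel–Tarn–Arlen–Wendle–Jorvik: 12+2+9+16+5 = 44
Neston–Yarm–Kelso–Jorvik: 8+19+8 = 35
The minimum is 35 mi via Neston–Yarm–Kelso–Jorvik.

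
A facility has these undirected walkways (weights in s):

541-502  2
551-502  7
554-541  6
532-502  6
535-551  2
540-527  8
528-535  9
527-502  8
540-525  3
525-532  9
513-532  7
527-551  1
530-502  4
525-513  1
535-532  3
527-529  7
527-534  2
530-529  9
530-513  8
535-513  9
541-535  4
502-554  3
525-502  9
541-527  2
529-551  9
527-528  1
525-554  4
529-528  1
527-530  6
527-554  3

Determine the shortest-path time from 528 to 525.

8 s

Compare a few routes:
528 - 527 - 554 - 525: 1+3+4 = 8
528 - 527 - 541 - 502 - 554 - 525: 1+2+2+3+4 = 12
528 - 527 - 540 - 525: 1+8+3 = 12
The minimum is 8 s via 528 - 527 - 554 - 525.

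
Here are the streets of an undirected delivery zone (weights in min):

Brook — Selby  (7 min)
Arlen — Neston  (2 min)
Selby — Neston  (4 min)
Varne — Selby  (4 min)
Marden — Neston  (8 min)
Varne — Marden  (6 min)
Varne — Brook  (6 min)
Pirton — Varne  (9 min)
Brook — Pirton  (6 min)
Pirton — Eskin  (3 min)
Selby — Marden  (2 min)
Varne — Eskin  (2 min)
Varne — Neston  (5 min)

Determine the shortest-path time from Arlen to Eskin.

Candidate routes:
Arlen - Neston - Selby - Varne - Eskin: 2+4+4+2 = 12
Arlen - Neston - Varne - Eskin: 2+5+2 = 9
Cheapest is Arlen - Neston - Varne - Eskin at 9 min.

9 min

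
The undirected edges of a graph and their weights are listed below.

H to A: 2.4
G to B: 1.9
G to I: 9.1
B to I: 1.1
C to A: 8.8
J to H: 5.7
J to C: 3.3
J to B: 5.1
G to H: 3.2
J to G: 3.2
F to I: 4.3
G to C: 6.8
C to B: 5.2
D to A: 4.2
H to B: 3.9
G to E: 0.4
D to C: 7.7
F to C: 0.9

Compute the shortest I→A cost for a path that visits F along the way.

14

Shortest I→F: I–F = 4.3
Shortest F→A: F–C–A = 9.7
Total via F: 4.3 + 9.7 = 14.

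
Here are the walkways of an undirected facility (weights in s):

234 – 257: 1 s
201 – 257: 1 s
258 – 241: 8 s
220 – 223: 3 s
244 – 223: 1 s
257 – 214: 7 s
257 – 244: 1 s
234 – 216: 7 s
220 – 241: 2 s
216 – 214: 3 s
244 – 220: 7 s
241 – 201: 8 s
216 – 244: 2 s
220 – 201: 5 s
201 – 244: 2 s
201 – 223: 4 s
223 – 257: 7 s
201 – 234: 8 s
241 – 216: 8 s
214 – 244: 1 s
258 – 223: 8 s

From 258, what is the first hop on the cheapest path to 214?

Compare a few routes:
258 - 223 - 201 - 257 - 244 - 214: 8+4+1+1+1 = 15
258 - 223 - 244 - 216 - 214: 8+1+2+3 = 14
258 - 223 - 201 - 244 - 214: 8+4+2+1 = 15
258 - 223 - 244 - 214: 8+1+1 = 10
Cheapest is 258 - 223 - 244 - 214 at 10 s.
So from 258 the first move is to 223.

223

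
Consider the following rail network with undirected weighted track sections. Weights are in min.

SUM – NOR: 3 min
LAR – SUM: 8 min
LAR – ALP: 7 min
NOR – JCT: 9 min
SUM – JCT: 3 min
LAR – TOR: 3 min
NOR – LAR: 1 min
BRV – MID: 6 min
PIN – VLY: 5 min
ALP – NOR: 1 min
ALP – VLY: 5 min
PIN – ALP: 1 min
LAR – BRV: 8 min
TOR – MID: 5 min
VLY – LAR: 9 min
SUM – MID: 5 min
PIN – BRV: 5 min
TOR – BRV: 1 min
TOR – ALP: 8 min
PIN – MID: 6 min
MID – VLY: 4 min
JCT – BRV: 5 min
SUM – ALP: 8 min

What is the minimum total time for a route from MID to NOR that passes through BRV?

11 min

Best MID to BRV: MID–BRV costing 6
Shortest BRV→NOR: BRV–TOR–LAR–NOR = 5
Total via BRV: 6 + 5 = 11 min.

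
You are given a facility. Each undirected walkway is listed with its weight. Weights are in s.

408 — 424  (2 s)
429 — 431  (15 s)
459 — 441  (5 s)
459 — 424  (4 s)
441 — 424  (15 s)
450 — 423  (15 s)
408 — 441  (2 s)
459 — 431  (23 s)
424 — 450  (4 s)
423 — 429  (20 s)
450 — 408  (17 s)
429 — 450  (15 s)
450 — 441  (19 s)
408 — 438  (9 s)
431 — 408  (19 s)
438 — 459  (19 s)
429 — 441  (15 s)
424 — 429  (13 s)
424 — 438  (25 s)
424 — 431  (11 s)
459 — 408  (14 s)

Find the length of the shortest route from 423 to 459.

23 s

Running Dijkstra from 423:
423: 0
450: 15  (via 423)
424: 19  (via 450)
429: 20  (via 423)
408: 21  (via 424)
459: 23  (via 424)
Shortest route: 423–450–424–459 = 23 s.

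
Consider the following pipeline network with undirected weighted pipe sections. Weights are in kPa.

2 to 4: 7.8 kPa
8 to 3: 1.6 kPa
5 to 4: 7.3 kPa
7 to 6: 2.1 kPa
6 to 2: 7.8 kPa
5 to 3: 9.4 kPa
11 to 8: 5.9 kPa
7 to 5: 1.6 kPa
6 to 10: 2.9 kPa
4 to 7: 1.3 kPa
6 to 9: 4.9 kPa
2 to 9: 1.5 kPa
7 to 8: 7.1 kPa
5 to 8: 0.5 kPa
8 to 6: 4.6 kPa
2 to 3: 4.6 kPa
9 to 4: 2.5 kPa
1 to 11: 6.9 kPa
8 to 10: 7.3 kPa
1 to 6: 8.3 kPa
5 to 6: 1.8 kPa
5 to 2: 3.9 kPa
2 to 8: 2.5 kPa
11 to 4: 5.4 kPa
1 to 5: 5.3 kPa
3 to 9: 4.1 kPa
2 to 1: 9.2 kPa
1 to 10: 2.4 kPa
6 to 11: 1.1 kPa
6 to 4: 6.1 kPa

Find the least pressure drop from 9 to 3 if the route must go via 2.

5.6 kPa

Best 9 to 2: 9–2 costing 1.5
Shortest 2→3: 2–8–3 = 4.1
Total via 2: 1.5 + 4.1 = 5.6 kPa.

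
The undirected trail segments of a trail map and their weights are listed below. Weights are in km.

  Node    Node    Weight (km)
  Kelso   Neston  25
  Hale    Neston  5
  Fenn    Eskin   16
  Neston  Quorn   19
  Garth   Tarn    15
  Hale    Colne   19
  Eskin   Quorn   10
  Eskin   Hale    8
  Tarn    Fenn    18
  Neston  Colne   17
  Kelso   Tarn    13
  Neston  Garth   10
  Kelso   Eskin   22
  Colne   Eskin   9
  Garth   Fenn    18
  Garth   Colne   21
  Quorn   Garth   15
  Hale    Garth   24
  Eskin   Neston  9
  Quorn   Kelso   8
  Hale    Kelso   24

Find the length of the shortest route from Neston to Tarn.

Running Dijkstra from Neston:
Neston: 0
Hale: 5  (via Neston)
Eskin: 9  (via Neston)
Garth: 10  (via Neston)
Colne: 17  (via Neston)
Quorn: 19  (via Neston)
Kelso: 25  (via Neston)
Tarn: 25  (via Garth)
Shortest route: Neston → Garth → Tarn = 25 km.

25 km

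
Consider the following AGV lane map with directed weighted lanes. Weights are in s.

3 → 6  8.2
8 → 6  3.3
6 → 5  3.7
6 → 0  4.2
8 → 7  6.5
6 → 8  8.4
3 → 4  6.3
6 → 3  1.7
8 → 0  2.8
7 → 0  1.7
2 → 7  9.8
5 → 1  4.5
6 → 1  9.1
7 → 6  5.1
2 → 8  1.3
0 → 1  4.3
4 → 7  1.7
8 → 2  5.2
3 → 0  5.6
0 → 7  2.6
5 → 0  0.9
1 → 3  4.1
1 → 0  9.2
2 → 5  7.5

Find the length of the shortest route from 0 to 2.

Running Dijkstra from 0:
0: 0
7: 2.6  (via 0)
1: 4.3  (via 0)
6: 7.7  (via 7)
3: 8.4  (via 1)
5: 11.4  (via 6)
4: 14.7  (via 3)
8: 16.1  (via 6)
2: 21.3  (via 8)
Shortest route: 0 → 7 → 6 → 8 → 2 = 21.3 s.

21.3 s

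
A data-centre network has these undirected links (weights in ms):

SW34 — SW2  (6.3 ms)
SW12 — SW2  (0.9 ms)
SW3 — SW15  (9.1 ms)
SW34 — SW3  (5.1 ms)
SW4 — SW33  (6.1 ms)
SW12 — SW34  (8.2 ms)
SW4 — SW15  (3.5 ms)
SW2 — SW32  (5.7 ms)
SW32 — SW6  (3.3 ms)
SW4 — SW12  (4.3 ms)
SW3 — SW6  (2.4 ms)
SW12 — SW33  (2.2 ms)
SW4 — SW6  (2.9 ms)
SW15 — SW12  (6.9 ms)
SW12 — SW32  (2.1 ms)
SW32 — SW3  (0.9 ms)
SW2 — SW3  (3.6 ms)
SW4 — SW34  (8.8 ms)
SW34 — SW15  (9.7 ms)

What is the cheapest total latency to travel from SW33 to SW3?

Shortest distances from SW33:
SW33: 0
SW12: 2.2  (via SW33)
SW2: 3.1  (via SW12)
SW32: 4.3  (via SW12)
SW3: 5.2  (via SW32)
Shortest route: SW33 → SW12 → SW32 → SW3 = 5.2 ms.

5.2 ms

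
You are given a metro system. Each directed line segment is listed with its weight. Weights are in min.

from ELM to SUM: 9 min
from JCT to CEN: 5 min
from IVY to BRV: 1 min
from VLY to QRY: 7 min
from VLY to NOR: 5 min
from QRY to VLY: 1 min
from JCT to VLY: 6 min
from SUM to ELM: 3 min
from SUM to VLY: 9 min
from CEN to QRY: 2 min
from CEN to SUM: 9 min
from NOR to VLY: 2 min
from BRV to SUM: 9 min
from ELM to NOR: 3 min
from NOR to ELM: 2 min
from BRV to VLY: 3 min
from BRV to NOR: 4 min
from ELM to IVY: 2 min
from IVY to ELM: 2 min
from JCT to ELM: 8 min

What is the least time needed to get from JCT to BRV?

11 min

Running Dijkstra from JCT:
JCT: 0
CEN: 5  (via JCT)
VLY: 6  (via JCT)
QRY: 7  (via CEN)
ELM: 8  (via JCT)
IVY: 10  (via ELM)
NOR: 11  (via VLY)
BRV: 11  (via IVY)
Shortest route: JCT → ELM → IVY → BRV = 11 min.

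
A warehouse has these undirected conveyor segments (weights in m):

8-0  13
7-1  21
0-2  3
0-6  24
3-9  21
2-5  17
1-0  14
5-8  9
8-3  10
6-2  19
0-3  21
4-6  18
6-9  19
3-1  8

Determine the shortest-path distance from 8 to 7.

39 m

Shortest distances from 8:
8: 0
5: 9  (via 8)
3: 10  (via 8)
0: 13  (via 8)
2: 16  (via 0)
1: 18  (via 3)
9: 31  (via 3)
6: 35  (via 2)
7: 39  (via 1)
Shortest route: 8 → 3 → 1 → 7 = 39 m.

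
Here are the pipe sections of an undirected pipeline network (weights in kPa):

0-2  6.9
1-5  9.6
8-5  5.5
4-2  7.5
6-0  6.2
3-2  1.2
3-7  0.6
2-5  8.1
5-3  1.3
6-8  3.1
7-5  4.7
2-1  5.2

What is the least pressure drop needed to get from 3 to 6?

Settle nodes by increasing distance from 3:
3: 0
7: 0.6  (via 3)
2: 1.2  (via 3)
5: 1.3  (via 3)
1: 6.4  (via 2)
8: 6.8  (via 5)
0: 8.1  (via 2)
4: 8.7  (via 2)
6: 9.9  (via 8)
Shortest route: 3–5–8–6 = 9.9 kPa.

9.9 kPa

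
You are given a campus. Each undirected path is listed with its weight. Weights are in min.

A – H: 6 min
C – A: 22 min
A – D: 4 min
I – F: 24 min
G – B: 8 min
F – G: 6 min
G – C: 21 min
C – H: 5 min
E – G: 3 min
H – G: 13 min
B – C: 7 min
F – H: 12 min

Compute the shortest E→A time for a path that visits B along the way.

29 min

Best E to B: E → G → B costing 11
Best B to A: B → C → H → A costing 18
Total via B: 11 + 18 = 29 min.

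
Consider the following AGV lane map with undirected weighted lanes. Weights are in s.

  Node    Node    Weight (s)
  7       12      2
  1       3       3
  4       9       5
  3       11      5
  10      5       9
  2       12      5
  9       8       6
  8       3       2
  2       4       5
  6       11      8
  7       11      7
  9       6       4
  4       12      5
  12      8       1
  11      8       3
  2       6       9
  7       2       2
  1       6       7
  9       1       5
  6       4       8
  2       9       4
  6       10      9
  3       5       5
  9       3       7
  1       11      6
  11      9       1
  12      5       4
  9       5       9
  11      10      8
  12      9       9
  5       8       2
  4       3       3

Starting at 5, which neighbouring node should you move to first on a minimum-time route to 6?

Compare a few routes:
5 - 8 - 11 - 6: 2+3+8 = 13
5 - 8 - 9 - 6: 2+6+4 = 12
5 - 12 - 8 - 11 - 9 - 6: 4+1+3+1+4 = 13
5 - 8 - 11 - 9 - 6: 2+3+1+4 = 10
Cheapest is 5 - 8 - 11 - 9 - 6 at 10 s.
So from 5 the first move is to 8.

8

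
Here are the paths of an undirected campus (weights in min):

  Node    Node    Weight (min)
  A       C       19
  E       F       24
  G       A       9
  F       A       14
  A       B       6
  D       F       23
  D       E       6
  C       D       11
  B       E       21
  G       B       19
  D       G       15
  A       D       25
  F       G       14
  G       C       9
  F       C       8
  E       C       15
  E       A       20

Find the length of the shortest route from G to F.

14 min

Enumerating some paths:
G - F: 14 = 14
G - C - F: 9+8 = 17
G - A - F: 9+14 = 23
The minimum is 14 min via G - F.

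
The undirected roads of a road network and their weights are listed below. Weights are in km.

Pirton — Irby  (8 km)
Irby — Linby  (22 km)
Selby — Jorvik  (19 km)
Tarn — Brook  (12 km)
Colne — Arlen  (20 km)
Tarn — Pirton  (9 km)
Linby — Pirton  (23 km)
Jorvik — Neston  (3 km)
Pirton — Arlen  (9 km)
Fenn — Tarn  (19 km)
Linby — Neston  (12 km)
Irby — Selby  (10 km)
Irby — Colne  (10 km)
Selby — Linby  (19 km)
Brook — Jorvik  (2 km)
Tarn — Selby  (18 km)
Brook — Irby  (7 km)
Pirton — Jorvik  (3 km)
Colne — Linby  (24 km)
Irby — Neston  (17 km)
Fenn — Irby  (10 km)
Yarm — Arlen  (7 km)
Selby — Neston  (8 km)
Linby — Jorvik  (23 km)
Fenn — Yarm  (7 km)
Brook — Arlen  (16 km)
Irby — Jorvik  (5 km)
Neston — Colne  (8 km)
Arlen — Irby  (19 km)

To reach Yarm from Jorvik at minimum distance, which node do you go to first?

Compare a few routes:
Jorvik → Pirton → Arlen → Yarm: 3+9+7 = 19
Jorvik → Irby → Fenn → Yarm: 5+10+7 = 22
Cheapest is Jorvik → Pirton → Arlen → Yarm at 19 km.
So from Jorvik the first move is to Pirton.

Pirton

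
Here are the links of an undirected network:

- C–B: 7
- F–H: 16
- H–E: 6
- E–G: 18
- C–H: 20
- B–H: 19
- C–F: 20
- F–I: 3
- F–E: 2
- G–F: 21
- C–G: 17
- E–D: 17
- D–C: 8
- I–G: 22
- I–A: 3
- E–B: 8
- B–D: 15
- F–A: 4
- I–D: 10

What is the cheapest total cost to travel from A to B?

Candidate routes:
A - F - E - B: 4+2+8 = 14
A - I - D - B: 3+10+15 = 28
A - I - F - E - B: 3+3+2+8 = 16
Cheapest is A - F - E - B at 14.

14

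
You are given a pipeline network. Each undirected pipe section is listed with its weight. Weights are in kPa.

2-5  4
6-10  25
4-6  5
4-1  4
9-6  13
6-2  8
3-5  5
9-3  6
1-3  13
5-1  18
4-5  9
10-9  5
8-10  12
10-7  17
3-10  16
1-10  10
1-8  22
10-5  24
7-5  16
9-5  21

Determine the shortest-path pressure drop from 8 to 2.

32 kPa

Running Dijkstra from 8:
8: 0
10: 12  (via 8)
9: 17  (via 10)
1: 22  (via 8)
3: 23  (via 9)
4: 26  (via 1)
5: 28  (via 3)
7: 29  (via 10)
6: 30  (via 9)
2: 32  (via 5)
Shortest route: 8–10–9–3–5–2 = 32 kPa.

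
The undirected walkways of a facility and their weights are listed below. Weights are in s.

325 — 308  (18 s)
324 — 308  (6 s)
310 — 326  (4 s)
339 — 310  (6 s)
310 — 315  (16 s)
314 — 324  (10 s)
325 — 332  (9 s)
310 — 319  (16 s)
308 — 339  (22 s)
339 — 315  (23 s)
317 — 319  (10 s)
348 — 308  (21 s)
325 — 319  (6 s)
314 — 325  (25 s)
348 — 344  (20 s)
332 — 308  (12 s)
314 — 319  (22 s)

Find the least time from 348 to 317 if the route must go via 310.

75 s

Shortest 348→310: 348 → 308 → 339 → 310 = 49
Shortest 310→317: 310 → 319 → 317 = 26
Total via 310: 49 + 26 = 75 s.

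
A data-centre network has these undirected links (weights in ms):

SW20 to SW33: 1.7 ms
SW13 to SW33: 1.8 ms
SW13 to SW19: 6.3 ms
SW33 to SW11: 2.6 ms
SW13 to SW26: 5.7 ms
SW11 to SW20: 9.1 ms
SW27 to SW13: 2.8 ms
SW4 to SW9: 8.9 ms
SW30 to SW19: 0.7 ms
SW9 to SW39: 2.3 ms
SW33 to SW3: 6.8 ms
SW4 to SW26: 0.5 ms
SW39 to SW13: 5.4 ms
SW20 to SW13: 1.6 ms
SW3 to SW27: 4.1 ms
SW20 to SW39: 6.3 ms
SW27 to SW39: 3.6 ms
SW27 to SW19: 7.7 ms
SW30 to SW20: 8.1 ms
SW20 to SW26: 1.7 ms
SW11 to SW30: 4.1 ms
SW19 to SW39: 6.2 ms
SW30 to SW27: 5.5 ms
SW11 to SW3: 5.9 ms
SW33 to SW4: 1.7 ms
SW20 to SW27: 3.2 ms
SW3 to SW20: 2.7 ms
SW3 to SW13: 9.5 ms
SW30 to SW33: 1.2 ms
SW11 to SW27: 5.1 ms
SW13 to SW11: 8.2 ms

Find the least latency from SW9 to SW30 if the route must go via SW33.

Shortest SW9→SW33: SW9–SW39–SW13–SW33 = 9.5
Best SW33 to SW30: SW33–SW30 costing 1.2
Total via SW33: 9.5 + 1.2 = 10.7 ms.

10.7 ms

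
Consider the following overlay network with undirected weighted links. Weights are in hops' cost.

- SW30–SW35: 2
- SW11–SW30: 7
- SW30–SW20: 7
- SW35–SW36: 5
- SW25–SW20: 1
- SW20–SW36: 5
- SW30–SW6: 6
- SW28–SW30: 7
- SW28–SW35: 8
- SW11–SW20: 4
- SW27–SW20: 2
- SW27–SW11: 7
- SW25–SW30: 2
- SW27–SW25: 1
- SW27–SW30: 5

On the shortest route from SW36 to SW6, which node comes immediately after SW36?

Enumerating some paths:
SW36 → SW20 → SW25 → SW30 → SW6: 5+1+2+6 = 14
SW36 → SW35 → SW30 → SW6: 5+2+6 = 13
SW36 → SW20 → SW27 → SW25 → SW30 → SW6: 5+2+1+2+6 = 16
Cheapest is SW36 → SW35 → SW30 → SW6 at 13 hops' cost.
So from SW36 the first move is to SW35.

SW35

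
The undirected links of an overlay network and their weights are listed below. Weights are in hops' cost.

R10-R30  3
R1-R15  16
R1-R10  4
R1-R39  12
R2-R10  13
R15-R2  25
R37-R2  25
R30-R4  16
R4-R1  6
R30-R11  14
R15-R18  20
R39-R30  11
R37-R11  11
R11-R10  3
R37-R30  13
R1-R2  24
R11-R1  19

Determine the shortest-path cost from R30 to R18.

Settle nodes by increasing distance from R30:
R30: 0
R10: 3  (via R30)
R11: 6  (via R10)
R1: 7  (via R10)
R39: 11  (via R30)
R4: 13  (via R1)
R37: 13  (via R30)
R2: 16  (via R10)
R15: 23  (via R1)
R18: 43  (via R15)
Shortest route: R30–R10–R1–R15–R18 = 43 hops' cost.

43 hops' cost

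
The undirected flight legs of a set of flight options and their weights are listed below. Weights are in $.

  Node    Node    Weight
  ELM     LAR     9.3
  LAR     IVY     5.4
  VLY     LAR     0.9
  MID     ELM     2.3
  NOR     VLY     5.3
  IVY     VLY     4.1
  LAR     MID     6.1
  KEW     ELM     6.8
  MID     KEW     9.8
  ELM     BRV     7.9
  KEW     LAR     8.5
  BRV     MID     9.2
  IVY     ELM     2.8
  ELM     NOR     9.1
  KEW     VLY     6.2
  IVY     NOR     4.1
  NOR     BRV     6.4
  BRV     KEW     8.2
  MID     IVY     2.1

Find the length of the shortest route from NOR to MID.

Settle nodes by increasing distance from NOR:
NOR: 0
IVY: 4.1  (via NOR)
VLY: 5.3  (via NOR)
MID: 6.2  (via IVY)
Shortest route: NOR → IVY → MID = $6.2.

$6.2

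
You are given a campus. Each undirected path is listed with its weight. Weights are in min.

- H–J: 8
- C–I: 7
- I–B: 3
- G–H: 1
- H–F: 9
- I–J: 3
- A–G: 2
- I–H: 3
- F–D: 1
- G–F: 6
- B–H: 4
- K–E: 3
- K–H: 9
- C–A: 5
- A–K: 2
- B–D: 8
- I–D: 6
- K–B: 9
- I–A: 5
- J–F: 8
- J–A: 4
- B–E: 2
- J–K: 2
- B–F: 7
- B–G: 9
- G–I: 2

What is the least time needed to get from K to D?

11 min

Shortest distances from K:
K: 0
A: 2  (via K)
J: 2  (via K)
E: 3  (via K)
G: 4  (via A)
B: 5  (via E)
H: 5  (via G)
I: 5  (via J)
C: 7  (via A)
F: 10  (via J)
D: 11  (via I)
Shortest route: K → J → I → D = 11 min.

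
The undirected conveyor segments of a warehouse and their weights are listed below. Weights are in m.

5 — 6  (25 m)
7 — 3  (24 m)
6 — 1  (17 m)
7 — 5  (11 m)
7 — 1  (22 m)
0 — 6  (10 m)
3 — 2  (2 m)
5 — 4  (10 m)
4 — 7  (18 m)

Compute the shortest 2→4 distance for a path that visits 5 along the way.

Shortest 2→5: 2–3–7–5 = 37
Shortest 5→4: 5–4 = 10
Total via 5: 37 + 10 = 47 m.

47 m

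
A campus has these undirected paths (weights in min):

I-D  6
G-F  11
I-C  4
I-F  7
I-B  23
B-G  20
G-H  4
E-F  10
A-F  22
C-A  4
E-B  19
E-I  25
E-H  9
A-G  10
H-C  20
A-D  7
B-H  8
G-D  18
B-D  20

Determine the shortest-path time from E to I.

17 min

Candidate routes:
E - H - G - F - I: 9+4+11+7 = 31
E - H - G - A - C - I: 9+4+10+4+4 = 31
E - I: 25 = 25
E - F - I: 10+7 = 17
The minimum is 17 min via E - F - I.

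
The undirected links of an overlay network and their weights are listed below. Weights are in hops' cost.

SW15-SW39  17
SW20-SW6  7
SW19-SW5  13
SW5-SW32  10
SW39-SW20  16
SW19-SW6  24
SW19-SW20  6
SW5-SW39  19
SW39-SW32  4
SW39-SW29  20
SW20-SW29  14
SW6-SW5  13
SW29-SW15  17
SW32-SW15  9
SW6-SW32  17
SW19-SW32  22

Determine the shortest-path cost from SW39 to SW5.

14 hops' cost

Candidate routes:
SW39 → SW5: 19 = 19
SW39 → SW32 → SW5: 4+10 = 14
The minimum is 14 hops' cost via SW39 → SW32 → SW5.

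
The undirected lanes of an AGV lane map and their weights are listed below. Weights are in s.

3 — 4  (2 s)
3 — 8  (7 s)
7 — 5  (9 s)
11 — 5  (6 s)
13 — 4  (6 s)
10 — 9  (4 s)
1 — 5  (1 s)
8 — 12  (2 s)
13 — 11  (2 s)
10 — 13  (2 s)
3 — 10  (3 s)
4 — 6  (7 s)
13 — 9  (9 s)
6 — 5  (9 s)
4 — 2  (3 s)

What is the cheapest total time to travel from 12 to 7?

31 s

Enumerating some paths:
12 - 8 - 3 - 4 - 6 - 5 - 7: 2+7+2+7+9+9 = 36
12 - 8 - 3 - 4 - 13 - 11 - 5 - 7: 2+7+2+6+2+6+9 = 34
12 - 8 - 3 - 10 - 13 - 11 - 5 - 7: 2+7+3+2+2+6+9 = 31
12 - 8 - 3 - 10 - 9 - 13 - 11 - 5 - 7: 2+7+3+4+9+2+6+9 = 42
Cheapest is 12 - 8 - 3 - 10 - 13 - 11 - 5 - 7 at 31 s.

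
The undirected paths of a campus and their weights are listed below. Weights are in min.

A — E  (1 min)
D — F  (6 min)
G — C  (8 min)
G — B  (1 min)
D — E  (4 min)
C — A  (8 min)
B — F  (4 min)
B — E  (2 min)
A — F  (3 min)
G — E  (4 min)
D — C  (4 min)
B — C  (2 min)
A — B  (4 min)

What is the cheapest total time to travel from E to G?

3 min

Running Dijkstra from E:
E: 0
A: 1  (via E)
B: 2  (via E)
G: 3  (via B)
Shortest route: E–B–G = 3 min.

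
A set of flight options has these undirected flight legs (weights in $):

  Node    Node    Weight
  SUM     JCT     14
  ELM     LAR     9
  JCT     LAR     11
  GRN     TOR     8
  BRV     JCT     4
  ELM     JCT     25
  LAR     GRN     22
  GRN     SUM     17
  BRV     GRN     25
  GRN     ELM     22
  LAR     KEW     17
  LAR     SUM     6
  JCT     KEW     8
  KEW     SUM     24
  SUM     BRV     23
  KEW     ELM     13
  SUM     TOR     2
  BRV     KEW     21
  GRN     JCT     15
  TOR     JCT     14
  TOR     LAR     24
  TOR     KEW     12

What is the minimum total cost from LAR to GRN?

Candidate routes:
LAR - GRN: 22 = 22
LAR - SUM - TOR - GRN: 6+2+8 = 16
The minimum is $16 via LAR - SUM - TOR - GRN.

$16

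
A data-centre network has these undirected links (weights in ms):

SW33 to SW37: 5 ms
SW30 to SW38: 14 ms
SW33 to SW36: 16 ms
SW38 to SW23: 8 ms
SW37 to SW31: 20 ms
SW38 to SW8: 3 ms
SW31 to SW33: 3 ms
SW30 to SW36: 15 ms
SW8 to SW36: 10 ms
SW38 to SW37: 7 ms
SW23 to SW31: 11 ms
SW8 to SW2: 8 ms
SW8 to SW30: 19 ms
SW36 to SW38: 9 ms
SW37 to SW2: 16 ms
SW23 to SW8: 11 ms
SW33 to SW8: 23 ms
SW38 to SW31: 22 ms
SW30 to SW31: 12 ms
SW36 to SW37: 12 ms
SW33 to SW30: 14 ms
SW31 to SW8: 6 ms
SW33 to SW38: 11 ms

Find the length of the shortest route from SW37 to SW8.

10 ms

Compare a few routes:
SW37 → SW38 → SW8: 7+3 = 10
SW37 → SW36 → SW8: 12+10 = 22
SW37 → SW33 → SW38 → SW8: 5+11+3 = 19
SW37 → SW33 → SW31 → SW8: 5+3+6 = 14
The minimum is 10 ms via SW37 → SW38 → SW8.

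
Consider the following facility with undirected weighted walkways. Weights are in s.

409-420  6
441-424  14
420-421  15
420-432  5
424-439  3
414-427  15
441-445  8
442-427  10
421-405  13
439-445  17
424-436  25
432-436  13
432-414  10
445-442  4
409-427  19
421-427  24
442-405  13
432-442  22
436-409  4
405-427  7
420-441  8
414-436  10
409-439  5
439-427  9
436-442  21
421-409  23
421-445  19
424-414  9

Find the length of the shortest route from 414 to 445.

29 s

Candidate routes:
414 → 424 → 441 → 445: 9+14+8 = 31
414 → 432 → 420 → 441 → 445: 10+5+8+8 = 31
414 → 436 → 442 → 445: 10+21+4 = 35
414 → 424 → 439 → 445: 9+3+17 = 29
Cheapest is 414 → 424 → 439 → 445 at 29 s.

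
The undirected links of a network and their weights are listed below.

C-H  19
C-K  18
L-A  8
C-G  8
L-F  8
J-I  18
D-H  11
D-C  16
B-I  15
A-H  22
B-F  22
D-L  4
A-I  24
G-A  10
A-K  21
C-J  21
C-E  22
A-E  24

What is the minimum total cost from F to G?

Settle nodes by increasing distance from F:
F: 0
L: 8  (via F)
D: 12  (via L)
A: 16  (via L)
B: 22  (via F)
H: 23  (via D)
G: 26  (via A)
Shortest route: F → L → A → G = 26.

26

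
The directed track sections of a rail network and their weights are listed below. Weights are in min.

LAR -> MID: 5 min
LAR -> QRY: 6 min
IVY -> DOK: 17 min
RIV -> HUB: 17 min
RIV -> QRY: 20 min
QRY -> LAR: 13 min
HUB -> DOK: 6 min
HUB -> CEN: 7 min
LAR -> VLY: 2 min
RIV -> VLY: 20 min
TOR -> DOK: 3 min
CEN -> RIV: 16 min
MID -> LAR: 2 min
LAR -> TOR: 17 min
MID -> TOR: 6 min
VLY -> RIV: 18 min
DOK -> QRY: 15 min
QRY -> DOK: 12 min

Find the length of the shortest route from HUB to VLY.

Running Dijkstra from HUB:
HUB: 0
DOK: 6  (via HUB)
CEN: 7  (via HUB)
QRY: 21  (via DOK)
RIV: 23  (via CEN)
LAR: 34  (via QRY)
VLY: 36  (via LAR)
Shortest route: HUB → DOK → QRY → LAR → VLY = 36 min.

36 min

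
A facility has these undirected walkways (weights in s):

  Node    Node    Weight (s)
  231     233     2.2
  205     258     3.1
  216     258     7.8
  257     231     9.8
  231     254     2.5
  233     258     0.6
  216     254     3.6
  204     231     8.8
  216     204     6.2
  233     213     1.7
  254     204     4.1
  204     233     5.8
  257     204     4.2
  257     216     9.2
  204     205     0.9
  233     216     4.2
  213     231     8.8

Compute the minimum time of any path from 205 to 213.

Running Dijkstra from 205:
205: 0
204: 0.9  (via 205)
258: 3.1  (via 205)
233: 3.7  (via 258)
254: 5  (via 204)
257: 5.1  (via 204)
213: 5.4  (via 233)
Shortest route: 205 → 258 → 233 → 213 = 5.4 s.

5.4 s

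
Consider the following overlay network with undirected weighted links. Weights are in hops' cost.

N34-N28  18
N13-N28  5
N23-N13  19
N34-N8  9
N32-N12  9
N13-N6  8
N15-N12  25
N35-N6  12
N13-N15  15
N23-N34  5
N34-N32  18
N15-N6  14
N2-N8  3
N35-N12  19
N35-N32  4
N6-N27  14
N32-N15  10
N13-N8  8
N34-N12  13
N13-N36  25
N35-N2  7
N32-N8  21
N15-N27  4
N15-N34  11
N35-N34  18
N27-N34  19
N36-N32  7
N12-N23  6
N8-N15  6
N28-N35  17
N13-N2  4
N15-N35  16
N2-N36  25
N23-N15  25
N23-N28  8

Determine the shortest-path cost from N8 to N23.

14 hops' cost

Settle nodes by increasing distance from N8:
N8: 0
N2: 3  (via N8)
N15: 6  (via N8)
N13: 7  (via N2)
N34: 9  (via N8)
N35: 10  (via N2)
N27: 10  (via N15)
N28: 12  (via N13)
N23: 14  (via N34)
Shortest route: N8 → N34 → N23 = 14 hops' cost.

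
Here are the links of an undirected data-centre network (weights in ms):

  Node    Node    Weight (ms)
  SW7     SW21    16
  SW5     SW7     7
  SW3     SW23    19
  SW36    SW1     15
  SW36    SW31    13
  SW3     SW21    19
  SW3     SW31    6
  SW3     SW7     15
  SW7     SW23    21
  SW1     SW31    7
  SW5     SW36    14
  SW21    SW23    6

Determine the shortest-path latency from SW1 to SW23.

Settle nodes by increasing distance from SW1:
SW1: 0
SW31: 7  (via SW1)
SW3: 13  (via SW31)
SW36: 15  (via SW1)
SW7: 28  (via SW3)
SW5: 29  (via SW36)
SW21: 32  (via SW3)
SW23: 32  (via SW3)
Shortest route: SW1 → SW31 → SW3 → SW23 = 32 ms.

32 ms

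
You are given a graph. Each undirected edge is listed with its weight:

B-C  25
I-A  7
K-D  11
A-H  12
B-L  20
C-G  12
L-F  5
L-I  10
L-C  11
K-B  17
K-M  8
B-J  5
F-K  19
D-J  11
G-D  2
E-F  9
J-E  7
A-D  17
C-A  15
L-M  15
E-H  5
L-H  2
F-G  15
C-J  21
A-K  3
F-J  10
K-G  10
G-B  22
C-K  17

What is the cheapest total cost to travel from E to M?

22

Settle nodes by increasing distance from E:
E: 0
H: 5  (via E)
J: 7  (via E)
L: 7  (via H)
F: 9  (via E)
B: 12  (via J)
A: 17  (via H)
I: 17  (via L)
C: 18  (via L)
D: 18  (via J)
G: 20  (via D)
K: 20  (via A)
M: 22  (via L)
Shortest route: E → H → L → M = 22.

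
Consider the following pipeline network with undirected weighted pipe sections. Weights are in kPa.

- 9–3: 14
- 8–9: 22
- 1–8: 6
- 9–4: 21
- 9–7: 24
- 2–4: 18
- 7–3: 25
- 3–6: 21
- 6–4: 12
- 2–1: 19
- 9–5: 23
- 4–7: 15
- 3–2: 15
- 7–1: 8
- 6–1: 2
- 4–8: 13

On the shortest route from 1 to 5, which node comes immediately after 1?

8

Candidate routes:
1–7–9–5: 8+24+23 = 55
1–6–4–9–5: 2+12+21+23 = 58
1–6–3–9–5: 2+21+14+23 = 60
1–8–9–5: 6+22+23 = 51
Cheapest is 1–8–9–5 at 51 kPa.
So from 1 the first move is to 8.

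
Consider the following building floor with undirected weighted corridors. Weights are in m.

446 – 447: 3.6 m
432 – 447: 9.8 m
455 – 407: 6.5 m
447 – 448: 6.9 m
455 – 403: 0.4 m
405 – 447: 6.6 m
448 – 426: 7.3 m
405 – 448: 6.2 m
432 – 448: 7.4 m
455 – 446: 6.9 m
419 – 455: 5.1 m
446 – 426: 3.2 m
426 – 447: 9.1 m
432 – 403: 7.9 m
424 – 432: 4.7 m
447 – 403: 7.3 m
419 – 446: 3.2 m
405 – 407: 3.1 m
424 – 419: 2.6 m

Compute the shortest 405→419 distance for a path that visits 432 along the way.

Best 405 to 432: 405 → 448 → 432 costing 13.6
Shortest 432→419: 432 → 424 → 419 = 7.3
Total via 432: 13.6 + 7.3 = 20.9 m.

20.9 m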